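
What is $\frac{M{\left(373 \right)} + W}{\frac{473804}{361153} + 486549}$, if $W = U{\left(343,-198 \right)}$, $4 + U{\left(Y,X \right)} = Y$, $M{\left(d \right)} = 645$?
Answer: $\frac{355374552}{175719104801} \approx 0.0020224$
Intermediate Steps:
$U{\left(Y,X \right)} = -4 + Y$
$W = 339$ ($W = -4 + 343 = 339$)
$\frac{M{\left(373 \right)} + W}{\frac{473804}{361153} + 486549} = \frac{645 + 339}{\frac{473804}{361153} + 486549} = \frac{984}{473804 \cdot \frac{1}{361153} + 486549} = \frac{984}{\frac{473804}{361153} + 486549} = \frac{984}{\frac{175719104801}{361153}} = 984 \cdot \frac{361153}{175719104801} = \frac{355374552}{175719104801}$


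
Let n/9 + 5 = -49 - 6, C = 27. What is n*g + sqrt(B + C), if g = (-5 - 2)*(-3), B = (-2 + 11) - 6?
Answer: -11340 + sqrt(30) ≈ -11335.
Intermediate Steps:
B = 3 (B = 9 - 6 = 3)
g = 21 (g = -7*(-3) = 21)
n = -540 (n = -45 + 9*(-49 - 6) = -45 + 9*(-55) = -45 - 495 = -540)
n*g + sqrt(B + C) = -540*21 + sqrt(3 + 27) = -11340 + sqrt(30)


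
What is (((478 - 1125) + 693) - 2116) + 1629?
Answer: -441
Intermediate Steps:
(((478 - 1125) + 693) - 2116) + 1629 = ((-647 + 693) - 2116) + 1629 = (46 - 2116) + 1629 = -2070 + 1629 = -441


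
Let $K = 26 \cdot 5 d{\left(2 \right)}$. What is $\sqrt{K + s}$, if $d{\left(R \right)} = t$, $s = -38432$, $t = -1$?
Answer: $i \sqrt{38562} \approx 196.37 i$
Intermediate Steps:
$d{\left(R \right)} = -1$
$K = -130$ ($K = 26 \cdot 5 \left(-1\right) = 130 \left(-1\right) = -130$)
$\sqrt{K + s} = \sqrt{-130 - 38432} = \sqrt{-38562} = i \sqrt{38562}$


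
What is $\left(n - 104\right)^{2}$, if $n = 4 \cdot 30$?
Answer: $256$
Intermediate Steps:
$n = 120$
$\left(n - 104\right)^{2} = \left(120 - 104\right)^{2} = 16^{2} = 256$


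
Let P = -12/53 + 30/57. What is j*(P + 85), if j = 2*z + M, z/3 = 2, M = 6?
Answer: 1546146/1007 ≈ 1535.4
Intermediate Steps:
z = 6 (z = 3*2 = 6)
j = 18 (j = 2*6 + 6 = 12 + 6 = 18)
P = 302/1007 (P = -12*1/53 + 30*(1/57) = -12/53 + 10/19 = 302/1007 ≈ 0.29990)
j*(P + 85) = 18*(302/1007 + 85) = 18*(85897/1007) = 1546146/1007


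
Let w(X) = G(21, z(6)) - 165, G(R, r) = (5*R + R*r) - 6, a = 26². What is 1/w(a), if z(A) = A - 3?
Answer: -⅓ ≈ -0.33333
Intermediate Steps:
a = 676
z(A) = -3 + A
G(R, r) = -6 + 5*R + R*r
w(X) = -3 (w(X) = (-6 + 5*21 + 21*(-3 + 6)) - 165 = (-6 + 105 + 21*3) - 165 = (-6 + 105 + 63) - 165 = 162 - 165 = -3)
1/w(a) = 1/(-3) = -⅓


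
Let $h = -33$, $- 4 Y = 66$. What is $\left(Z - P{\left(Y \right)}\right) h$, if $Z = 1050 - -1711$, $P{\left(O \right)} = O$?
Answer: $- \frac{183315}{2} \approx -91658.0$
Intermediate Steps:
$Y = - \frac{33}{2}$ ($Y = \left(- \frac{1}{4}\right) 66 = - \frac{33}{2} \approx -16.5$)
$Z = 2761$ ($Z = 1050 + 1711 = 2761$)
$\left(Z - P{\left(Y \right)}\right) h = \left(2761 - - \frac{33}{2}\right) \left(-33\right) = \left(2761 + \frac{33}{2}\right) \left(-33\right) = \frac{5555}{2} \left(-33\right) = - \frac{183315}{2}$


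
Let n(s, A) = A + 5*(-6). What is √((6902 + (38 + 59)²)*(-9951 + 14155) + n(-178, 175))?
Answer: 19*√189949 ≈ 8280.8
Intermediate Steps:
n(s, A) = -30 + A (n(s, A) = A - 30 = -30 + A)
√((6902 + (38 + 59)²)*(-9951 + 14155) + n(-178, 175)) = √((6902 + (38 + 59)²)*(-9951 + 14155) + (-30 + 175)) = √((6902 + 97²)*4204 + 145) = √((6902 + 9409)*4204 + 145) = √(16311*4204 + 145) = √(68571444 + 145) = √68571589 = 19*√189949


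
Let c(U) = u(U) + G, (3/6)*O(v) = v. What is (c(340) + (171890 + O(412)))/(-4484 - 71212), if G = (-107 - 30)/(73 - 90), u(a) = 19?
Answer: -489433/214472 ≈ -2.2820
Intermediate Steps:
O(v) = 2*v
G = 137/17 (G = -137/(-17) = -137*(-1/17) = 137/17 ≈ 8.0588)
c(U) = 460/17 (c(U) = 19 + 137/17 = 460/17)
(c(340) + (171890 + O(412)))/(-4484 - 71212) = (460/17 + (171890 + 2*412))/(-4484 - 71212) = (460/17 + (171890 + 824))/(-75696) = (460/17 + 172714)*(-1/75696) = (2936598/17)*(-1/75696) = -489433/214472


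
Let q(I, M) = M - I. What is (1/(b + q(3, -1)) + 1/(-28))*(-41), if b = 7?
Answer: -1025/84 ≈ -12.202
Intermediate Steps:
(1/(b + q(3, -1)) + 1/(-28))*(-41) = (1/(7 + (-1 - 1*3)) + 1/(-28))*(-41) = (1/(7 + (-1 - 3)) - 1/28)*(-41) = (1/(7 - 4) - 1/28)*(-41) = (1/3 - 1/28)*(-41) = (25/84)*(-41) = -1025/84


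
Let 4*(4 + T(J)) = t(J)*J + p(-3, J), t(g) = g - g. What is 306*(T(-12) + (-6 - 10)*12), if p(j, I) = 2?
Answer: -59823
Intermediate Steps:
t(g) = 0
T(J) = -7/2 (T(J) = -4 + (0*J + 2)/4 = -4 + (0 + 2)/4 = -4 + (¼)*2 = -4 + ½ = -7/2)
306*(T(-12) + (-6 - 10)*12) = 306*(-7/2 + (-6 - 10)*12) = 306*(-7/2 - 16*12) = 306*(-7/2 - 192) = 306*(-391/2) = -59823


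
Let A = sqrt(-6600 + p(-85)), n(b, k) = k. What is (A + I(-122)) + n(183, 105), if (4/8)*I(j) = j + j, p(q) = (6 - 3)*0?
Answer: -383 + 10*I*sqrt(66) ≈ -383.0 + 81.24*I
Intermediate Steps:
p(q) = 0 (p(q) = 3*0 = 0)
A = 10*I*sqrt(66) (A = sqrt(-6600 + 0) = sqrt(-6600) = 10*I*sqrt(66) ≈ 81.24*I)
I(j) = 4*j (I(j) = 2*(j + j) = 2*(2*j) = 4*j)
(A + I(-122)) + n(183, 105) = (10*I*sqrt(66) + 4*(-122)) + 105 = (10*I*sqrt(66) - 488) + 105 = (-488 + 10*I*sqrt(66)) + 105 = -383 + 10*I*sqrt(66)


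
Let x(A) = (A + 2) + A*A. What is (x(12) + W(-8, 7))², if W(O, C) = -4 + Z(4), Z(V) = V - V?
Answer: 23716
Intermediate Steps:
Z(V) = 0
x(A) = 2 + A + A² (x(A) = (2 + A) + A² = 2 + A + A²)
W(O, C) = -4 (W(O, C) = -4 + 0 = -4)
(x(12) + W(-8, 7))² = ((2 + 12 + 12²) - 4)² = ((2 + 12 + 144) - 4)² = (158 - 4)² = 154² = 23716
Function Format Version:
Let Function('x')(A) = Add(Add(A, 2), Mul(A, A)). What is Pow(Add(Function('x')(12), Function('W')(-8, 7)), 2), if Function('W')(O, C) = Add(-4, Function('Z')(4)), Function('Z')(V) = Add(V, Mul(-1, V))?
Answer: 23716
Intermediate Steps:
Function('Z')(V) = 0
Function('x')(A) = Add(2, A, Pow(A, 2)) (Function('x')(A) = Add(Add(2, A), Pow(A, 2)) = Add(2, A, Pow(A, 2)))
Function('W')(O, C) = -4 (Function('W')(O, C) = Add(-4, 0) = -4)
Pow(Add(Function('x')(12), Function('W')(-8, 7)), 2) = Pow(Add(Add(2, 12, Pow(12, 2)), -4), 2) = Pow(Add(Add(2, 12, 144), -4), 2) = Pow(Add(158, -4), 2) = Pow(154, 2) = 23716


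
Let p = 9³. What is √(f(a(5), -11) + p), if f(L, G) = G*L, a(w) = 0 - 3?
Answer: √762 ≈ 27.604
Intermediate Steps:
a(w) = -3
p = 729
√(f(a(5), -11) + p) = √(-11*(-3) + 729) = √(33 + 729) = √762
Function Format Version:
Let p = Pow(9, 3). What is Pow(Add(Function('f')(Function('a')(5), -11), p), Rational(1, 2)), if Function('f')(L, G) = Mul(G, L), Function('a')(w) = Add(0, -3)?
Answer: Pow(762, Rational(1, 2)) ≈ 27.604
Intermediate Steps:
Function('a')(w) = -3
p = 729
Pow(Add(Function('f')(Function('a')(5), -11), p), Rational(1, 2)) = Pow(Add(Mul(-11, -3), 729), Rational(1, 2)) = Pow(Add(33, 729), Rational(1, 2)) = Pow(762, Rational(1, 2))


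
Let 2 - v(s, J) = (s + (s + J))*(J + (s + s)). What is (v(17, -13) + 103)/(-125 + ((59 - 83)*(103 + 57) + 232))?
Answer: 336/3733 ≈ 0.090008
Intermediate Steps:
v(s, J) = 2 - (J + 2*s)² (v(s, J) = 2 - (s + (s + J))*(J + (s + s)) = 2 - (s + (J + s))*(J + 2*s) = 2 - (J + 2*s)*(J + 2*s) = 2 - (J + 2*s)²)
(v(17, -13) + 103)/(-125 + ((59 - 83)*(103 + 57) + 232)) = ((2 - (-13 + 2*17)²) + 103)/(-125 + ((59 - 83)*(103 + 57) + 232)) = ((2 - (-13 + 34)²) + 103)/(-125 + (-24*160 + 232)) = ((2 - 1*21²) + 103)/(-125 + (-3840 + 232)) = ((2 - 1*441) + 103)/(-125 - 3608) = ((2 - 441) + 103)/(-3733) = (-439 + 103)*(-1/3733) = -336*(-1/3733) = 336/3733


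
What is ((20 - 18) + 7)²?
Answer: 81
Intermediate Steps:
((20 - 18) + 7)² = (2 + 7)² = 9² = 81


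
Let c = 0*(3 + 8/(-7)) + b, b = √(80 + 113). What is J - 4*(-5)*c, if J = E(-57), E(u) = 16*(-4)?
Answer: -64 + 20*√193 ≈ 213.85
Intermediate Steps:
b = √193 ≈ 13.892
E(u) = -64
c = √193 (c = 0*(3 + 8/(-7)) + √193 = 0*(3 + 8*(-⅐)) + √193 = 0*(3 - 8/7) + √193 = 0*(13/7) + √193 = 0 + √193 = √193 ≈ 13.892)
J = -64
J - 4*(-5)*c = -64 - 4*(-5)*√193 = -64 - (-20)*√193 = -64 + 20*√193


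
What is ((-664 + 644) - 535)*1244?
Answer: -690420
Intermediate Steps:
((-664 + 644) - 535)*1244 = (-20 - 535)*1244 = -555*1244 = -690420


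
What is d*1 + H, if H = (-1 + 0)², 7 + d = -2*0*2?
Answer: -6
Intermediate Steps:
d = -7 (d = -7 - 2*0*2 = -7 + 0*2 = -7 + 0 = -7)
H = 1 (H = (-1)² = 1)
d*1 + H = -7*1 + 1 = -7 + 1 = -6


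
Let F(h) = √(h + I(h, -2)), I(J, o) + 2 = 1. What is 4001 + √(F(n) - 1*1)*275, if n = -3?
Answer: 4001 + 275*√(-1 + 2*I) ≈ 4217.2 + 349.81*I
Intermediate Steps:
I(J, o) = -1 (I(J, o) = -2 + 1 = -1)
F(h) = √(-1 + h) (F(h) = √(h - 1) = √(-1 + h))
4001 + √(F(n) - 1*1)*275 = 4001 + √(√(-1 - 3) - 1*1)*275 = 4001 + √(√(-4) - 1)*275 = 4001 + √(2*I - 1)*275 = 4001 + √(-1 + 2*I)*275 = 4001 + 275*√(-1 + 2*I)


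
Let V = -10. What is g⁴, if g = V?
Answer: 10000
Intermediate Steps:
g = -10
g⁴ = (-10)⁴ = 10000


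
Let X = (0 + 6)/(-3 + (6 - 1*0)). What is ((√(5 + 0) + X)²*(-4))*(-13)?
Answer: 468 + 208*√5 ≈ 933.10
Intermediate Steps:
X = 2 (X = 6/(-3 + (6 + 0)) = 6/(-3 + 6) = 6/3 = 6*(⅓) = 2)
((√(5 + 0) + X)²*(-4))*(-13) = ((√(5 + 0) + 2)²*(-4))*(-13) = ((√5 + 2)²*(-4))*(-13) = ((2 + √5)²*(-4))*(-13) = -4*(2 + √5)²*(-13) = 52*(2 + √5)²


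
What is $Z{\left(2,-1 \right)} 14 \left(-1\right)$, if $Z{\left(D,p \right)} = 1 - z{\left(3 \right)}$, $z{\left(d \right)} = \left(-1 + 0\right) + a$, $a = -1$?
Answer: $-42$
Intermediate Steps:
$z{\left(d \right)} = -2$ ($z{\left(d \right)} = \left(-1 + 0\right) - 1 = -1 - 1 = -2$)
$Z{\left(D,p \right)} = 3$ ($Z{\left(D,p \right)} = 1 - -2 = 1 + 2 = 3$)
$Z{\left(2,-1 \right)} 14 \left(-1\right) = 3 \cdot 14 \left(-1\right) = 42 \left(-1\right) = -42$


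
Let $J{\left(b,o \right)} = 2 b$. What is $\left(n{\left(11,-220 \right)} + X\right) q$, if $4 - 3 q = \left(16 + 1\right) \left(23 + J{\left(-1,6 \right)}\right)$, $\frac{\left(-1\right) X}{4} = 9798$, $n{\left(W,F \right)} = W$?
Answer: $\frac{13830893}{3} \approx 4.6103 \cdot 10^{6}$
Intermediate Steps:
$X = -39192$ ($X = \left(-4\right) 9798 = -39192$)
$q = - \frac{353}{3}$ ($q = \frac{4}{3} - \frac{\left(16 + 1\right) \left(23 + 2 \left(-1\right)\right)}{3} = \frac{4}{3} - \frac{17 \left(23 - 2\right)}{3} = \frac{4}{3} - \frac{17 \cdot 21}{3} = \frac{4}{3} - 119 = - \frac{353}{3} \approx -117.67$)
$\left(n{\left(11,-220 \right)} + X\right) q = \left(11 - 39192\right) \left(- \frac{353}{3}\right) = \left(-39181\right) \left(- \frac{353}{3}\right) = \frac{13830893}{3}$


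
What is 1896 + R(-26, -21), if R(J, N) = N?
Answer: 1875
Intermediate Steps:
1896 + R(-26, -21) = 1896 - 21 = 1875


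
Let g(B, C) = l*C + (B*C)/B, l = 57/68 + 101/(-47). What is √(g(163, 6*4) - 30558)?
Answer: 10*I*√195130182/799 ≈ 174.83*I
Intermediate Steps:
l = -4189/3196 (l = 57*(1/68) + 101*(-1/47) = 57/68 - 101/47 = -4189/3196 ≈ -1.3107)
g(B, C) = -993*C/3196 (g(B, C) = -4189*C/3196 + (B*C)/B = -4189*C/3196 + C = -993*C/3196)
√(g(163, 6*4) - 30558) = √(-2979*4/1598 - 30558) = √(-993/3196*24 - 30558) = √(-5958/799 - 30558) = √(-24421800/799) = 10*I*√195130182/799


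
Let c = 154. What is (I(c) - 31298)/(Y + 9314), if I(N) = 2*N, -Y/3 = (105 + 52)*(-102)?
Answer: -15495/28678 ≈ -0.54031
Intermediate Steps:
Y = 48042 (Y = -3*(105 + 52)*(-102) = -471*(-102) = -3*(-16014) = 48042)
(I(c) - 31298)/(Y + 9314) = (2*154 - 31298)/(48042 + 9314) = (308 - 31298)/57356 = -30990*1/57356 = -15495/28678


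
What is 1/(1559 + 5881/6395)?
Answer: 6395/9975686 ≈ 0.00064106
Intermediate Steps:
1/(1559 + 5881/6395) = 1/(9975686/6395) = 6395/9975686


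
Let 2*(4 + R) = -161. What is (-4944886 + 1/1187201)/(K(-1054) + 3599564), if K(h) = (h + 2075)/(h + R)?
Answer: -13367296096501545/9730542993024386 ≈ -1.3737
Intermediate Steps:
R = -169/2 (R = -4 + (½)*(-161) = -4 - 161/2 = -169/2 ≈ -84.500)
K(h) = (2075 + h)/(-169/2 + h) (K(h) = (h + 2075)/(h - 169/2) = (2075 + h)/(-169/2 + h))
(-4944886 + 1/1187201)/(K(-1054) + 3599564) = (-4944886 + 1/1187201)/(2*(2075 - 1054)/(-169 + 2*(-1054)) + 3599564) = (-4944886 + 1/1187201)/(2*1021/(-169 - 2108) + 3599564) = -5870573604085/(1187201*(2*1021/(-2277) + 3599564)) = -5870573604085/(1187201*(2*(-1/2277)*1021 + 3599564)) = -5870573604085/(1187201*(-2042/2277 + 3599564)) = -5870573604085/(1187201*8196205186/2277) = -5870573604085/1187201*2277/8196205186 = -13367296096501545/9730542993024386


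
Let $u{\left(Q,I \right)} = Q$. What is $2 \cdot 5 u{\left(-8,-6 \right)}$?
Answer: $-80$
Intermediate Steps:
$2 \cdot 5 u{\left(-8,-6 \right)} = 2 \cdot 5 \left(-8\right) = 10 \left(-8\right) = -80$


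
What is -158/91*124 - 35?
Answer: -22777/91 ≈ -250.30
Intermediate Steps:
-158/91*124 - 35 = -19592/91 - 35 = -22777/91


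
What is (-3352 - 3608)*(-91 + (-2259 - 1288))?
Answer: 25320480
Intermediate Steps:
(-3352 - 3608)*(-91 + (-2259 - 1288)) = -6960*(-91 - 3547) = -6960*(-3638) = 25320480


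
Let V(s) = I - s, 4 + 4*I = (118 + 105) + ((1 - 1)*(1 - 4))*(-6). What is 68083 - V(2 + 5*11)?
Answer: 272341/4 ≈ 68085.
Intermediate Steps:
I = 219/4 (I = -1 + ((118 + 105) + ((1 - 1)*(1 - 4))*(-6))/4 = -1 + (223 + (0*(-3))*(-6))/4 = -1 + (223 + 0*(-6))/4 = -1 + (223 + 0)/4 = -1 + (¼)*223 = -1 + 223/4 = 219/4 ≈ 54.750)
V(s) = 219/4 - s
68083 - V(2 + 5*11) = 68083 - (219/4 - (2 + 5*11)) = 68083 - (219/4 - (2 + 55)) = 68083 - (219/4 - 1*57) = 68083 - (219/4 - 57) = 68083 - 1*(-9/4) = 68083 + 9/4 = 272341/4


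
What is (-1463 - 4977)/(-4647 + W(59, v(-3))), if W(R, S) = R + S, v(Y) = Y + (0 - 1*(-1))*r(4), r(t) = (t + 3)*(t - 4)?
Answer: 6440/4591 ≈ 1.4027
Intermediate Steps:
r(t) = (-4 + t)*(3 + t) (r(t) = (3 + t)*(-4 + t) = (-4 + t)*(3 + t))
v(Y) = Y (v(Y) = Y + (0 - 1*(-1))*(-12 + 4² - 1*4) = Y + (0 + 1)*(-12 + 16 - 4) = Y + 1*0 = Y + 0 = Y)
(-1463 - 4977)/(-4647 + W(59, v(-3))) = (-1463 - 4977)/(-4647 + (59 - 3)) = -6440/(-4647 + 56) = -6440/(-4591) = -6440*(-1/4591) = 6440/4591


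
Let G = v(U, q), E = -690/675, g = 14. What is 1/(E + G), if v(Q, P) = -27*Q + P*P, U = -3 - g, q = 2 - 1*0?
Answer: 45/20789 ≈ 0.0021646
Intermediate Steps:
q = 2 (q = 2 + 0 = 2)
U = -17 (U = -3 - 1*14 = -3 - 14 = -17)
E = -46/45 (E = -690*1/675 = -46/45 ≈ -1.0222)
v(Q, P) = P² - 27*Q (v(Q, P) = -27*Q + P² = P² - 27*Q)
G = 463 (G = 2² - 27*(-17) = 4 + 459 = 463)
1/(E + G) = 1/(-46/45 + 463) = 1/(20789/45) = 45/20789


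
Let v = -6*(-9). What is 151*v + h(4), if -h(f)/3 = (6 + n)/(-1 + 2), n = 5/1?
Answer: 8121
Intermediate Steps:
v = 54
n = 5 (n = 5*1 = 5)
h(f) = -33 (h(f) = -3*(6 + 5)/(-1 + 2) = -33/1 = -33)
151*v + h(4) = 151*54 - 33 = 8154 - 33 = 8121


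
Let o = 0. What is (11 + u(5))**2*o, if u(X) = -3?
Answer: 0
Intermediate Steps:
(11 + u(5))**2*o = (11 - 3)**2*0 = 8**2*0 = 64*0 = 0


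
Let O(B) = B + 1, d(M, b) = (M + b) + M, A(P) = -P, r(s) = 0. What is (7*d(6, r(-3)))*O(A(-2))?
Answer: 252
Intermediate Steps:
d(M, b) = b + 2*M
O(B) = 1 + B
(7*d(6, r(-3)))*O(A(-2)) = (7*(0 + 2*6))*(1 - 1*(-2)) = (7*(0 + 12))*(1 + 2) = (7*12)*3 = 84*3 = 252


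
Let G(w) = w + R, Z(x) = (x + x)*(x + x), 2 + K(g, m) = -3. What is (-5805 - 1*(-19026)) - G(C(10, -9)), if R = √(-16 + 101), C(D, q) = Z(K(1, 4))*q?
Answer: 14121 - √85 ≈ 14112.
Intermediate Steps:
K(g, m) = -5 (K(g, m) = -2 - 3 = -5)
Z(x) = 4*x² (Z(x) = (2*x)*(2*x) = 4*x²)
C(D, q) = 100*q (C(D, q) = (4*(-5)²)*q = (4*25)*q = 100*q)
R = √85 ≈ 9.2195
G(w) = w + √85
(-5805 - 1*(-19026)) - G(C(10, -9)) = (-5805 - 1*(-19026)) - (100*(-9) + √85) = (-5805 + 19026) - (-900 + √85) = 13221 + (900 - √85) = 14121 - √85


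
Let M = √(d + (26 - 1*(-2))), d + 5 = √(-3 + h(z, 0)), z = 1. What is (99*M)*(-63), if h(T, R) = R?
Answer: -6237*√(23 + I*√3) ≈ -29933.0 - 1125.5*I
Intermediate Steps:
d = -5 + I*√3 (d = -5 + √(-3 + 0) = -5 + √(-3) = -5 + I*√3 ≈ -5.0 + 1.732*I)
M = √(23 + I*√3) (M = √((-5 + I*√3) + (26 - 1*(-2))) = √((-5 + I*√3) + (26 + 2)) = √((-5 + I*√3) + 28) = √(23 + I*√3) ≈ 4.7992 + 0.18045*I)
(99*M)*(-63) = (99*√(23 + I*√3))*(-63) = -6237*√(23 + I*√3)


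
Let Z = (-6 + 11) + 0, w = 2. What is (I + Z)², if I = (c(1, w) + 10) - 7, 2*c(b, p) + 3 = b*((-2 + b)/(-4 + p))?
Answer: 729/16 ≈ 45.563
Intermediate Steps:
c(b, p) = -3/2 + b*(-2 + b)/(2*(-4 + p)) (c(b, p) = -3/2 + (b*((-2 + b)/(-4 + p)))/2 = -3/2 + (b*(-2 + b)/(-4 + p))/2 = -3/2 + b*(-2 + b)/(2*(-4 + p)))
I = 7/4 (I = ((12 + 1² - 3*2 - 2*1)/(2*(-4 + 2)) + 10) - 7 = ((½)*(12 + 1 - 6 - 2)/(-2) + 10) - 7 = ((½)*(-½)*5 + 10) - 7 = (-5/4 + 10) - 7 = 35/4 - 7 = 7/4 ≈ 1.7500)
Z = 5 (Z = 5 + 0 = 5)
(I + Z)² = (7/4 + 5)² = (27/4)² = 729/16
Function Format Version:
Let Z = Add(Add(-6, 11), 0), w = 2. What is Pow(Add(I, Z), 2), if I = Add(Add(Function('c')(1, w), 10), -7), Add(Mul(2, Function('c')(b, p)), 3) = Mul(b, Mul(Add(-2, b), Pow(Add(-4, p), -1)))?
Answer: Rational(729, 16) ≈ 45.563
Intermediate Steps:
Function('c')(b, p) = Add(Rational(-3, 2), Mul(Rational(1, 2), b, Pow(Add(-4, p), -1), Add(-2, b))) (Function('c')(b, p) = Add(Rational(-3, 2), Mul(Rational(1, 2), Mul(b, Mul(Add(-2, b), Pow(Add(-4, p), -1))))) = Add(Rational(-3, 2), Mul(Rational(1, 2), Mul(b, Mul(Pow(Add(-4, p), -1), Add(-2, b))))) = Add(Rational(-3, 2), Mul(Rational(1, 2), Mul(b, Pow(Add(-4, p), -1), Add(-2, b)))) = Add(Rational(-3, 2), Mul(Rational(1, 2), b, Pow(Add(-4, p), -1), Add(-2, b))))
I = Rational(7, 4) (I = Add(Add(Mul(Rational(1, 2), Pow(Add(-4, 2), -1), Add(12, Pow(1, 2), Mul(-3, 2), Mul(-2, 1))), 10), -7) = Add(Add(Mul(Rational(1, 2), Pow(-2, -1), Add(12, 1, -6, -2)), 10), -7) = Add(Add(Mul(Rational(1, 2), Rational(-1, 2), 5), 10), -7) = Add(Add(Rational(-5, 4), 10), -7) = Add(Rational(35, 4), -7) = Rational(7, 4) ≈ 1.7500)
Z = 5 (Z = Add(5, 0) = 5)
Pow(Add(I, Z), 2) = Pow(Add(Rational(7, 4), 5), 2) = Pow(Rational(27, 4), 2) = Rational(729, 16)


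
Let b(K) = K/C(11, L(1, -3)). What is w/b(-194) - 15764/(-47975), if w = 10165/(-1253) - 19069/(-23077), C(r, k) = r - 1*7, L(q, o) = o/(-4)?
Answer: 64430046916548/134560359494575 ≈ 0.47882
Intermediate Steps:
L(q, o) = -o/4 (L(q, o) = o*(-¼) = -o/4)
C(r, k) = -7 + r (C(r, k) = r - 7 = -7 + r)
b(K) = K/4 (b(K) = K/(-7 + 11) = K/4)
w = -210684248/28915481 (w = 10165*(-1/1253) - 19069*(-1/23077) = -10165/1253 + 19069/23077 = -210684248/28915481 ≈ -7.2862)
w/b(-194) - 15764/(-47975) = -210684248/(28915481*((¼)*(-194))) - 15764/(-47975) = -210684248/(28915481*(-97/2)) - 15764*(-1/47975) = -210684248/28915481*(-2/97) + 15764/47975 = 421368496/2804801657 + 15764/47975 = 64430046916548/134560359494575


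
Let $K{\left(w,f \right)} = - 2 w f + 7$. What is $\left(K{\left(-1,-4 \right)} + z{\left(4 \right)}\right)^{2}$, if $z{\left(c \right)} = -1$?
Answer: $4$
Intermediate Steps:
$K{\left(w,f \right)} = 7 - 2 f w$ ($K{\left(w,f \right)} = - 2 f w + 7 = 7 - 2 f w$)
$\left(K{\left(-1,-4 \right)} + z{\left(4 \right)}\right)^{2} = \left(\left(7 - \left(-8\right) \left(-1\right)\right) - 1\right)^{2} = \left(\left(7 - 8\right) - 1\right)^{2} = \left(-1 - 1\right)^{2} = \left(-2\right)^{2} = 4$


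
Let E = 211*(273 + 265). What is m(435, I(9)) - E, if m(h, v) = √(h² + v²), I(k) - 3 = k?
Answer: -113518 + 3*√21041 ≈ -1.1308e+5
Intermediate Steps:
I(k) = 3 + k
E = 113518 (E = 211*538 = 113518)
m(435, I(9)) - E = √(435² + (3 + 9)²) - 1*113518 = √(189225 + 12²) - 113518 = √(189225 + 144) - 113518 = √189369 - 113518 = 3*√21041 - 113518 = -113518 + 3*√21041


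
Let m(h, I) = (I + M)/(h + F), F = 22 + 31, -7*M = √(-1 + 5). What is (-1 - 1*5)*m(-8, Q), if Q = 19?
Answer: -262/105 ≈ -2.4952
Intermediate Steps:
M = -2/7 (M = -√(-1 + 5)/7 = -√4/7 = -⅐*2 = -2/7 ≈ -0.28571)
F = 53
m(h, I) = (-2/7 + I)/(53 + h) (m(h, I) = (I - 2/7)/(h + 53) = (-2/7 + I)/(53 + h))
(-1 - 1*5)*m(-8, Q) = (-1 - 1*5)*((-2/7 + 19)/(53 - 8)) = (-1 - 5)*((131/7)/45) = -2*131/(15*7) = -6*131/315 = -262/105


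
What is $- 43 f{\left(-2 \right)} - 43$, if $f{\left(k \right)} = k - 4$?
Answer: $215$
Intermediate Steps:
$f{\left(k \right)} = -4 + k$ ($f{\left(k \right)} = k - 4 = -4 + k$)
$- 43 f{\left(-2 \right)} - 43 = - 43 \left(-4 - 2\right) - 43 = \left(-43\right) \left(-6\right) - 43 = 258 - 43 = 215$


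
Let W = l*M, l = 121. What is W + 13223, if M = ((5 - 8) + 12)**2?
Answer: 23024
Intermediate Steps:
M = 81 (M = (-3 + 12)**2 = 9**2 = 81)
W = 9801 (W = 121*81 = 9801)
W + 13223 = 9801 + 13223 = 23024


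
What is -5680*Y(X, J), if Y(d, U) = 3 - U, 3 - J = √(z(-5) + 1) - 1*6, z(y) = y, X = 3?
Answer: 34080 - 11360*I ≈ 34080.0 - 11360.0*I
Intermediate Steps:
J = 9 - 2*I (J = 3 - (√(-5 + 1) - 1*6) = 3 - (√(-4) - 6) = 3 - (2*I - 6) = 3 - (-6 + 2*I) = 3 + (6 - 2*I) = 9 - 2*I ≈ 9.0 - 2.0*I)
-5680*Y(X, J) = -5680*(3 - (9 - 2*I)) = -5680*(3 + (-9 + 2*I)) = -5680*(-6 + 2*I) = 34080 - 11360*I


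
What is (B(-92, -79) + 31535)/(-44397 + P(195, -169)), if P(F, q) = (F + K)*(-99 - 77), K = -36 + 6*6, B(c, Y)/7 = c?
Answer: -10297/26239 ≈ -0.39243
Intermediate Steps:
B(c, Y) = 7*c
K = 0 (K = -36 + 36 = 0)
P(F, q) = -176*F (P(F, q) = (F + 0)*(-99 - 77) = F*(-176) = -176*F)
(B(-92, -79) + 31535)/(-44397 + P(195, -169)) = (7*(-92) + 31535)/(-44397 - 176*195) = (-644 + 31535)/(-44397 - 34320) = 30891/(-78717) = 30891*(-1/78717) = -10297/26239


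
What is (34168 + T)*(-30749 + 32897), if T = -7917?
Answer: 56387148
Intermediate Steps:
(34168 + T)*(-30749 + 32897) = (34168 - 7917)*(-30749 + 32897) = 26251*2148 = 56387148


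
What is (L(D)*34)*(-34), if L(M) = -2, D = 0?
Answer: 2312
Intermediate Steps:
(L(D)*34)*(-34) = -2*34*(-34) = -68*(-34) = 2312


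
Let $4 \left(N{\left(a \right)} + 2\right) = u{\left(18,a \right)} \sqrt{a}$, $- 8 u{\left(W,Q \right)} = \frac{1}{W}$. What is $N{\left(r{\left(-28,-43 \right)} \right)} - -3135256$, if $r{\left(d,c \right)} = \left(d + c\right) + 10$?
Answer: $3135254 - \frac{i \sqrt{61}}{576} \approx 3.1353 \cdot 10^{6} - 0.013559 i$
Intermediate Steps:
$r{\left(d,c \right)} = 10 + c + d$ ($r{\left(d,c \right)} = \left(c + d\right) + 10 = 10 + c + d$)
$u{\left(W,Q \right)} = - \frac{1}{8 W}$
$N{\left(a \right)} = -2 - \frac{\sqrt{a}}{576}$ ($N{\left(a \right)} = -2 + \frac{- \frac{1}{8 \cdot 18} \sqrt{a}}{4} = -2 + \frac{\left(- \frac{1}{8}\right) \frac{1}{18} \sqrt{a}}{4} = -2 + \frac{\left(- \frac{1}{144}\right) \sqrt{a}}{4} = -2 - \frac{\sqrt{a}}{576}$)
$N{\left(r{\left(-28,-43 \right)} \right)} - -3135256 = \left(-2 - \frac{\sqrt{10 - 43 - 28}}{576}\right) - -3135256 = \left(-2 - \frac{\sqrt{-61}}{576}\right) + 3135256 = \left(-2 - \frac{i \sqrt{61}}{576}\right) + 3135256 = 3135254 - \frac{i \sqrt{61}}{576}$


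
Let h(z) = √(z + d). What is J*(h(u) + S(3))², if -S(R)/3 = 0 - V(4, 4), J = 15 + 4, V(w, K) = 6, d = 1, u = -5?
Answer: 6080 + 1368*I ≈ 6080.0 + 1368.0*I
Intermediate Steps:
h(z) = √(1 + z) (h(z) = √(z + 1) = √(1 + z))
J = 19
S(R) = 18 (S(R) = -3*(0 - 1*6) = -3*(0 - 6) = -3*(-6) = 18)
J*(h(u) + S(3))² = 19*(√(1 - 5) + 18)² = 19*(√(-4) + 18)² = 19*(2*I + 18)² = 19*(18 + 2*I)²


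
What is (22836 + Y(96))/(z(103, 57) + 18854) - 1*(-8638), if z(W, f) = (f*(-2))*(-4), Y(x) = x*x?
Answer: 83415916/9655 ≈ 8639.7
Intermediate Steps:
Y(x) = x²
z(W, f) = 8*f (z(W, f) = -2*f*(-4) = 8*f)
(22836 + Y(96))/(z(103, 57) + 18854) - 1*(-8638) = (22836 + 96²)/(8*57 + 18854) - 1*(-8638) = (22836 + 9216)/(456 + 18854) + 8638 = 32052/19310 + 8638 = 32052*(1/19310) + 8638 = 16026/9655 + 8638 = 83415916/9655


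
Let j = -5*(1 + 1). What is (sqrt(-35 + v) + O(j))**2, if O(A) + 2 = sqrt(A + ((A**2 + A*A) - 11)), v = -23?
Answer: (-2 + sqrt(179) + I*sqrt(58))**2 ≈ 71.484 + 173.32*I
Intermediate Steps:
j = -10 (j = -5*2 = -10)
O(A) = -2 + sqrt(-11 + A + 2*A**2) (O(A) = -2 + sqrt(A + ((A**2 + A*A) - 11)) = -2 + sqrt(A + ((A**2 + A**2) - 11)) = -2 + sqrt(A + (2*A**2 - 11)) = -2 + sqrt(A + (-11 + 2*A**2)) = -2 + sqrt(-11 + A + 2*A**2))
(sqrt(-35 + v) + O(j))**2 = (sqrt(-35 - 23) + (-2 + sqrt(-11 - 10 + 2*(-10)**2)))**2 = (sqrt(-58) + (-2 + sqrt(-11 - 10 + 2*100)))**2 = (I*sqrt(58) + (-2 + sqrt(-11 - 10 + 200)))**2 = (I*sqrt(58) + (-2 + sqrt(179)))**2 = (-2 + sqrt(179) + I*sqrt(58))**2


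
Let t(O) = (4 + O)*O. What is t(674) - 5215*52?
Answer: 185792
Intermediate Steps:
t(O) = O*(4 + O)
t(674) - 5215*52 = 674*(4 + 674) - 5215*52 = 674*678 - 1*271180 = 456972 - 271180 = 185792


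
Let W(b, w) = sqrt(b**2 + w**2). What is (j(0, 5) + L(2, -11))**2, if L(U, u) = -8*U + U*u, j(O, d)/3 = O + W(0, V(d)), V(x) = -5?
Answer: 529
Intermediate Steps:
j(O, d) = 15 + 3*O (j(O, d) = 3*(O + sqrt(0**2 + (-5)**2)) = 3*(O + sqrt(0 + 25)) = 3*(O + sqrt(25)) = 3*(O + 5) = 3*(5 + O) = 15 + 3*O)
(j(0, 5) + L(2, -11))**2 = ((15 + 3*0) + 2*(-8 - 11))**2 = ((15 + 0) + 2*(-19))**2 = (15 - 38)**2 = (-23)**2 = 529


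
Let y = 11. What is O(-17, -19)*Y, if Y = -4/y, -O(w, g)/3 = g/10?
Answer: -114/55 ≈ -2.0727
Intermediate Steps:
O(w, g) = -3*g/10
Y = -4/11 ≈ -0.36364
O(-17, -19)*Y = -3/10*(-19)*(-4/11) = (57/10)*(-4/11) = -114/55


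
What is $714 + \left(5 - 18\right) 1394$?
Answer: $-17408$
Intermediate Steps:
$714 + \left(5 - 18\right) 1394 = 714 - 18122 = -17408$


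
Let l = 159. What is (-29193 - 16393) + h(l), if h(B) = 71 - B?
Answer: -45674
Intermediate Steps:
(-29193 - 16393) + h(l) = (-29193 - 16393) + (71 - 1*159) = -45586 + (71 - 159) = -45586 - 88 = -45674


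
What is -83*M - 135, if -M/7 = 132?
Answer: 76557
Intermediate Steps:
M = -924 (M = -7*132 = -924)
-83*M - 135 = -83*(-924) - 135 = 76692 - 135 = 76557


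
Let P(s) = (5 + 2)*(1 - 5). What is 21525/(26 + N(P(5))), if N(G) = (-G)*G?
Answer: -21525/758 ≈ -28.397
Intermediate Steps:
P(s) = -28 (P(s) = 7*(-4) = -28)
N(G) = -G²
21525/(26 + N(P(5))) = 21525/(26 - 1*(-28)²) = 21525/(26 - 1*784) = 21525/(26 - 784) = 21525/(-758) = -1/758*21525 = -21525/758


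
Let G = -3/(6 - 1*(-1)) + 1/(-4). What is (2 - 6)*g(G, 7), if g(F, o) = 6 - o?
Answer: 4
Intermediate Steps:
G = -19/28 (G = -3/(6 + 1) + 1*(-1/4) = -3/7 - 1/4 = -19/28 ≈ -0.67857)
(2 - 6)*g(G, 7) = (2 - 6)*(6 - 1*7) = -4*(6 - 7) = -4*(-1) = 4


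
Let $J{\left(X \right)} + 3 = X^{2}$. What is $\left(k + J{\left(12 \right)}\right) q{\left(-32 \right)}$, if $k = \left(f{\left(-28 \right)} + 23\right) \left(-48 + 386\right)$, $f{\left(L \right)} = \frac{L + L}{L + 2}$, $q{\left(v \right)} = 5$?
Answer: $43215$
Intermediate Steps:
$J{\left(X \right)} = -3 + X^{2}$
$f{\left(L \right)} = \frac{2 L}{2 + L}$
$k = 8502$ ($k = \left(2 \left(-28\right) \frac{1}{2 - 28} + 23\right) \left(-48 + 386\right) = \left(2 \left(-28\right) \frac{1}{-26} + 23\right) 338 = \left(2 \left(-28\right) \left(- \frac{1}{26}\right) + 23\right) 338 = \left(\frac{28}{13} + 23\right) 338 = \frac{327}{13} \cdot 338 = 8502$)
$\left(k + J{\left(12 \right)}\right) q{\left(-32 \right)} = \left(8502 - \left(3 - 12^{2}\right)\right) 5 = \left(8502 + \left(-3 + 144\right)\right) 5 = \left(8502 + 141\right) 5 = 8643 \cdot 5 = 43215$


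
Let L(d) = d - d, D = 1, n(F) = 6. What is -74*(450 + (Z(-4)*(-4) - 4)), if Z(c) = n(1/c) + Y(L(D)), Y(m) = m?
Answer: -31228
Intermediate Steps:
L(d) = 0
Z(c) = 6 (Z(c) = 6 + 0 = 6)
-74*(450 + (Z(-4)*(-4) - 4)) = -74*(450 + (6*(-4) - 4)) = -74*(450 + (-24 - 4)) = -74*(450 - 28) = -74*422 = -31228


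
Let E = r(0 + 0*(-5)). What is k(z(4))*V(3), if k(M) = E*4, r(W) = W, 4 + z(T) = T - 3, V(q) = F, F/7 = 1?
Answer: 0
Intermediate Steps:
F = 7 (F = 7*1 = 7)
V(q) = 7
z(T) = -7 + T (z(T) = -4 + (T - 3) = -4 + (-3 + T) = -7 + T)
E = 0 (E = 0 + 0*(-5) = 0 + 0 = 0)
k(M) = 0 (k(M) = 0*4 = 0)
k(z(4))*V(3) = 0*7 = 0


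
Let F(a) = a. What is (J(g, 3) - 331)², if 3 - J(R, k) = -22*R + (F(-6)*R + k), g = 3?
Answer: 61009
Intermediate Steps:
J(R, k) = 3 - k + 28*R (J(R, k) = 3 - (-22*R + (-6*R + k)) = 3 - (-22*R + (k - 6*R)) = 3 - (k - 28*R) = 3 + (-k + 28*R) = 3 - k + 28*R)
(J(g, 3) - 331)² = ((3 - 1*3 + 28*3) - 331)² = ((3 - 3 + 84) - 331)² = (84 - 331)² = (-247)² = 61009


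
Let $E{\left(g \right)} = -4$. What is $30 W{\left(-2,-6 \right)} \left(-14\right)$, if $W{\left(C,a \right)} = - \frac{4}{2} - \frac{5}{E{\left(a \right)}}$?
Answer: $315$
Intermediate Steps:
$W{\left(C,a \right)} = - \frac{3}{4}$ ($W{\left(C,a \right)} = - \frac{4}{2} - \frac{5}{-4} = \left(-4\right) \frac{1}{2} - - \frac{5}{4} = -2 + \frac{5}{4} = - \frac{3}{4}$)
$30 W{\left(-2,-6 \right)} \left(-14\right) = 30 \left(- \frac{3}{4}\right) \left(-14\right) = \left(- \frac{45}{2}\right) \left(-14\right) = 315$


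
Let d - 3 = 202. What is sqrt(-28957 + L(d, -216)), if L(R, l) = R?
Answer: 4*I*sqrt(1797) ≈ 169.56*I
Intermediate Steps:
d = 205 (d = 3 + 202 = 205)
sqrt(-28957 + L(d, -216)) = sqrt(-28957 + 205) = sqrt(-28752) = 4*I*sqrt(1797)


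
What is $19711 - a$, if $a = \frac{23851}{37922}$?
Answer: $\frac{747456691}{37922} \approx 19710.0$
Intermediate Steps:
$a = \frac{23851}{37922}$ ($a = 23851 \cdot \frac{1}{37922} = \frac{23851}{37922} \approx 0.62895$)
$19711 - a = 19711 - \frac{23851}{37922} = \frac{747456691}{37922}$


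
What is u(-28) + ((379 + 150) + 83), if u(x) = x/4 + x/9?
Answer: 5417/9 ≈ 601.89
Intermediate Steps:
u(x) = 13*x/36 (u(x) = x*(¼) + x*(⅑) = x/4 + x/9 = 13*x/36)
u(-28) + ((379 + 150) + 83) = (13/36)*(-28) + ((379 + 150) + 83) = -91/9 + (529 + 83) = -91/9 + 612 = 5417/9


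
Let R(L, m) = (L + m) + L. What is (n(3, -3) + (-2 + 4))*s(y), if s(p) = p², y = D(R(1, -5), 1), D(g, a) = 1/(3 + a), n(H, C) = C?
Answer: -1/16 ≈ -0.062500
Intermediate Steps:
R(L, m) = m + 2*L
y = ¼ (y = 1/(3 + 1) = 1/4 = ¼ ≈ 0.25000)
(n(3, -3) + (-2 + 4))*s(y) = (-3 + (-2 + 4))*(¼)² = (-3 + 2)*(1/16) = -1*1/16 = -1/16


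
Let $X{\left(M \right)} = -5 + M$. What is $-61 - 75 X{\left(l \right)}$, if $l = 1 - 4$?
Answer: $539$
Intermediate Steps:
$l = -3$ ($l = 1 - 4 = -3$)
$-61 - 75 X{\left(l \right)} = -61 - 75 \left(-5 - 3\right) = -61 - -600 = -61 + 600 = 539$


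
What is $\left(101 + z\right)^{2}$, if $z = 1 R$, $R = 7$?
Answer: $11664$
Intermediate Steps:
$z = 7$ ($z = 1 \cdot 7 = 7$)
$\left(101 + z\right)^{2} = \left(101 + 7\right)^{2} = 108^{2} = 11664$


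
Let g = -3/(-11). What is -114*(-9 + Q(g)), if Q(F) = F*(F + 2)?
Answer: 115596/121 ≈ 955.34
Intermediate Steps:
g = 3/11 (g = -3*(-1/11) = 3/11 ≈ 0.27273)
Q(F) = F*(2 + F)
-114*(-9 + Q(g)) = -114*(-9 + 3*(2 + 3/11)/11) = -114*(-9 + (3/11)*(25/11)) = -114*(-9 + 75/121) = -114*(-1014/121) = 115596/121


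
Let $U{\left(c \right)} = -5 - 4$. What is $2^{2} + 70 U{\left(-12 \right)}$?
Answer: $-626$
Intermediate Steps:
$U{\left(c \right)} = -9$
$2^{2} + 70 U{\left(-12 \right)} = 2^{2} + 70 \left(-9\right) = 4 - 630 = -626$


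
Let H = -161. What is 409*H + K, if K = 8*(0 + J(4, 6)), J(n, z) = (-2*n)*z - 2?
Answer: -66249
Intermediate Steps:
J(n, z) = -2 - 2*n*z (J(n, z) = -2*n*z - 2 = -2 - 2*n*z)
K = -400 (K = 8*(0 + (-2 - 2*4*6)) = 8*(0 + (-2 - 48)) = 8*(0 - 50) = 8*(-50) = -400)
409*H + K = 409*(-161) - 400 = -65849 - 400 = -66249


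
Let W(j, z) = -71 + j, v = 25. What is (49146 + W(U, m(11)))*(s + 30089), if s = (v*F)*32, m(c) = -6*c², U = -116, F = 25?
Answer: 2452307351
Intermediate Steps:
s = 20000 (s = (25*25)*32 = 625*32 = 20000)
(49146 + W(U, m(11)))*(s + 30089) = (49146 + (-71 - 116))*(20000 + 30089) = (49146 - 187)*50089 = 48959*50089 = 2452307351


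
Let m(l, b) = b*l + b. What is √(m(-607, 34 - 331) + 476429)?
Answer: √656411 ≈ 810.19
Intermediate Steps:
m(l, b) = b + b*l
√(m(-607, 34 - 331) + 476429) = √((34 - 331)*(1 - 607) + 476429) = √(-297*(-606) + 476429) = √(179982 + 476429) = √656411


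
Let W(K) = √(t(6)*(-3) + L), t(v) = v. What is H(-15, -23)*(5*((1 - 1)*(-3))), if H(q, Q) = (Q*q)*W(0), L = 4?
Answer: 0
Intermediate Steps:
W(K) = I*√14 (W(K) = √(6*(-3) + 4) = √(-18 + 4) = √(-14) = I*√14)
H(q, Q) = I*Q*q*√14 (H(q, Q) = (Q*q)*(I*√14) = I*Q*q*√14)
H(-15, -23)*(5*((1 - 1)*(-3))) = (I*(-23)*(-15)*√14)*(5*((1 - 1)*(-3))) = (345*I*√14)*(5*(0*(-3))) = (345*I*√14)*(5*0) = (345*I*√14)*0 = 0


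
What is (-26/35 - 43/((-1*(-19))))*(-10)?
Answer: 3998/133 ≈ 30.060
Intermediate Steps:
(-26/35 - 43/((-1*(-19))))*(-10) = (-26*1/35 - 43/19)*(-10) = (-26/35 - 43*1/19)*(-10) = (-26/35 - 43/19)*(-10) = -1999/665*(-10) = 3998/133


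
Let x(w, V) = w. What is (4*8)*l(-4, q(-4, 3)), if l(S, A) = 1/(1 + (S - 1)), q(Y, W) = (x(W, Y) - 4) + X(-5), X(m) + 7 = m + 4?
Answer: -8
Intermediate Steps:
X(m) = -3 + m (X(m) = -7 + (m + 4) = -7 + (4 + m) = -3 + m)
q(Y, W) = -12 + W (q(Y, W) = (W - 4) + (-3 - 5) = (-4 + W) - 8 = -12 + W)
l(S, A) = 1/S (l(S, A) = 1/(1 + (-1 + S)) = 1/S)
(4*8)*l(-4, q(-4, 3)) = (4*8)/(-4) = 32*(-¼) = -8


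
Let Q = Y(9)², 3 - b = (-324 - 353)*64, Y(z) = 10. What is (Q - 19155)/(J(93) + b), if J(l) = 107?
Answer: -515/1174 ≈ -0.43867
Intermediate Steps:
b = 43331 (b = 3 - (-324 - 353)*64 = 3 - (-677)*64 = 3 - 1*(-43328) = 3 + 43328 = 43331)
Q = 100 (Q = 10² = 100)
(Q - 19155)/(J(93) + b) = (100 - 19155)/(107 + 43331) = -19055/43438 = -19055*1/43438 = -515/1174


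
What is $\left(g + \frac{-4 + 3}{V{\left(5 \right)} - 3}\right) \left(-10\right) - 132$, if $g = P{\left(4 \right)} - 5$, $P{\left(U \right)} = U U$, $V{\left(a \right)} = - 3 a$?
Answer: $- \frac{2183}{9} \approx -242.56$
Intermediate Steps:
$P{\left(U \right)} = U^{2}$
$g = 11$ ($g = 4^{2} - 5 = 16 - 5 = 11$)
$\left(g + \frac{-4 + 3}{V{\left(5 \right)} - 3}\right) \left(-10\right) - 132 = \left(11 + \frac{-4 + 3}{\left(-3\right) 5 - 3}\right) \left(-10\right) - 132 = \left(11 - \frac{1}{-15 - 3}\right) \left(-10\right) - 132 = \left(11 - \frac{1}{-18}\right) \left(-10\right) - 132 = \left(11 - - \frac{1}{18}\right) \left(-10\right) - 132 = \left(11 + \frac{1}{18}\right) \left(-10\right) - 132 = \frac{199}{18} \left(-10\right) - 132 = - \frac{995}{9} - 132 = - \frac{2183}{9}$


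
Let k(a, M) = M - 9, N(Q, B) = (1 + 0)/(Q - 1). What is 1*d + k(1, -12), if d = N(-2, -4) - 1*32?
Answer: -160/3 ≈ -53.333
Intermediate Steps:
N(Q, B) = 1/(-1 + Q)
d = -97/3 (d = 1/(-1 - 2) - 1*32 = 1/(-3) - 32 = -⅓ - 32 = -97/3 ≈ -32.333)
k(a, M) = -9 + M
1*d + k(1, -12) = 1*(-97/3) + (-9 - 12) = -97/3 - 21 = -160/3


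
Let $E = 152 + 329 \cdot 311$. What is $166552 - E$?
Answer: $64081$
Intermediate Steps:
$E = 102471$ ($E = 152 + 102319 = 102471$)
$166552 - E = 166552 - 102471 = 64081$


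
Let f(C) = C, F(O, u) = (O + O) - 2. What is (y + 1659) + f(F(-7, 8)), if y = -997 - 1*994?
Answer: -348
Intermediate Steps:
F(O, u) = -2 + 2*O (F(O, u) = 2*O - 2 = -2 + 2*O)
y = -1991 (y = -997 - 994 = -1991)
(y + 1659) + f(F(-7, 8)) = (-1991 + 1659) + (-2 + 2*(-7)) = -332 + (-2 - 14) = -332 - 16 = -348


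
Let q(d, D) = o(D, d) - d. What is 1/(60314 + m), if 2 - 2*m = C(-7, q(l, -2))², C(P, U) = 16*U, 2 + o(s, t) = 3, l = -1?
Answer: 1/59803 ≈ 1.6722e-5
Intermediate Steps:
o(s, t) = 1 (o(s, t) = -2 + 3 = 1)
q(d, D) = 1 - d
m = -511 (m = 1 - 256*(1 - 1*(-1))²/2 = 1 - 256*(1 + 1)²/2 = 1 - (16*2)²/2 = 1 - ½*32² = 1 - ½*1024 = 1 - 512 = -511)
1/(60314 + m) = 1/(60314 - 511) = 1/59803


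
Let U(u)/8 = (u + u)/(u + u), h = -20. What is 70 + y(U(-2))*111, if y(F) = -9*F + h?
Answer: -10142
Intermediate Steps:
U(u) = 8 (U(u) = 8*((u + u)/(u + u)) = 8*((2*u)/((2*u))) = 8*((2*u)*(1/(2*u))) = 8*1 = 8)
y(F) = -20 - 9*F (y(F) = -9*F - 20 = -20 - 9*F)
70 + y(U(-2))*111 = 70 + (-20 - 9*8)*111 = 70 + (-20 - 72)*111 = 70 - 92*111 = 70 - 10212 = -10142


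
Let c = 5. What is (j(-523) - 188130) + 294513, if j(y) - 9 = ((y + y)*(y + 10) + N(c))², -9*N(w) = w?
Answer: 23322890825881/81 ≈ 2.8794e+11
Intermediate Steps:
N(w) = -w/9
j(y) = 9 + (-5/9 + 2*y*(10 + y))² (j(y) = 9 + ((y + y)*(y + 10) - ⅑*5)² = 9 + ((2*y)*(10 + y) - 5/9)² = 9 + (2*y*(10 + y) - 5/9)² = 9 + (-5/9 + 2*y*(10 + y))²)
(j(-523) - 188130) + 294513 = ((9 + (-5 + 18*(-523)² + 180*(-523))²/81) - 188130) + 294513 = ((9 + (-5 + 18*273529 - 94140)²/81) - 188130) + 294513 = ((9 + (-5 + 4923522 - 94140)²/81) - 188130) + 294513 = ((9 + (1/81)*4829377²) - 188130) + 294513 = ((9 + (1/81)*23322882208129) - 188130) + 294513 = ((9 + 23322882208129/81) - 188130) + 294513 = (23322882208858/81 - 188130) + 294513 = 23322866970328/81 + 294513 = 23322890825881/81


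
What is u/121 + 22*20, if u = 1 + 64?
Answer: 53305/121 ≈ 440.54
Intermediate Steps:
u = 65
u/121 + 22*20 = 65/121 + 22*20 = 65*(1/121) + 440 = 65/121 + 440 = 53305/121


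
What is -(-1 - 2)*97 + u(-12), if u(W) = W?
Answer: 279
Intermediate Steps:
-(-1 - 2)*97 + u(-12) = -(-1 - 2)*97 - 12 = -1*(-3)*97 - 12 = 3*97 - 12 = 291 - 12 = 279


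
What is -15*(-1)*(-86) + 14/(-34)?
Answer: -21937/17 ≈ -1290.4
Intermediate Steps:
-15*(-1)*(-86) + 14/(-34) = 15*(-86) + 14*(-1/34) = -1290 - 7/17 = -21937/17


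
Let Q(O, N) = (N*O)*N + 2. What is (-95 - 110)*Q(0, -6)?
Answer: -410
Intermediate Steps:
Q(O, N) = 2 + O*N² (Q(O, N) = O*N² + 2 = 2 + O*N²)
(-95 - 110)*Q(0, -6) = (-95 - 110)*(2 + 0*(-6)²) = -205*(2 + 0*36) = -205*(2 + 0) = -205*2 = -410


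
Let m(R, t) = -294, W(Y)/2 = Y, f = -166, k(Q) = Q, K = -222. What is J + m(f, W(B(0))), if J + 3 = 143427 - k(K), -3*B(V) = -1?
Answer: 143352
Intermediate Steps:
B(V) = 1/3 (B(V) = -1/3*(-1) = 1/3)
W(Y) = 2*Y
J = 143646 (J = -3 + (143427 - 1*(-222)) = -3 + (143427 + 222) = -3 + 143649 = 143646)
J + m(f, W(B(0))) = 143646 - 294 = 143352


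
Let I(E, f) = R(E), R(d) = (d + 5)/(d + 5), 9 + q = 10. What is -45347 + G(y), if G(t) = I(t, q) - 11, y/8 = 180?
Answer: -45357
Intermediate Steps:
q = 1 (q = -9 + 10 = 1)
y = 1440 (y = 8*180 = 1440)
R(d) = 1 (R(d) = (5 + d)/(5 + d) = 1)
I(E, f) = 1
G(t) = -10 (G(t) = 1 - 11 = -10)
-45347 + G(y) = -45347 - 10 = -45357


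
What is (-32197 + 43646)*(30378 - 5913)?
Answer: 280099785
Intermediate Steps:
(-32197 + 43646)*(30378 - 5913) = 11449*24465 = 280099785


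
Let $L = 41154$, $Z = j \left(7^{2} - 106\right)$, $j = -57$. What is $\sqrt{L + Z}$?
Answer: $19 \sqrt{123} \approx 210.72$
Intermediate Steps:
$Z = 3249$ ($Z = - 57 \left(7^{2} - 106\right) = - 57 \left(49 - 106\right) = \left(-57\right) \left(-57\right) = 3249$)
$\sqrt{L + Z} = \sqrt{41154 + 3249} = \sqrt{44403} = 19 \sqrt{123}$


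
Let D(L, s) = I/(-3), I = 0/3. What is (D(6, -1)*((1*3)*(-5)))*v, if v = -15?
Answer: 0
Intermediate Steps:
I = 0 (I = 0*(⅓) = 0)
D(L, s) = 0 (D(L, s) = 0/(-3) = 0*(-⅓) = 0)
(D(6, -1)*((1*3)*(-5)))*v = (0*((1*3)*(-5)))*(-15) = (0*(3*(-5)))*(-15) = (0*(-15))*(-15) = 0*(-15) = 0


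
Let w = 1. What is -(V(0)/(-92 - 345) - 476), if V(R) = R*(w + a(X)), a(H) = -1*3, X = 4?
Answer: 476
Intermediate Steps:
a(H) = -3
V(R) = -2*R (V(R) = R*(1 - 3) = R*(-2) = -2*R)
-(V(0)/(-92 - 345) - 476) = -((-2*0)/(-92 - 345) - 476) = -(0/(-437) - 476) = -(0*(-1/437) - 476) = -(0 - 476) = -1*(-476) = 476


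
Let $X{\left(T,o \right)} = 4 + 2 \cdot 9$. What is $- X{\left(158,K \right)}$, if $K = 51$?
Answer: $-22$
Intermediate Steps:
$X{\left(T,o \right)} = 22$ ($X{\left(T,o \right)} = 4 + 18 = 22$)
$- X{\left(158,K \right)} = \left(-1\right) 22 = -22$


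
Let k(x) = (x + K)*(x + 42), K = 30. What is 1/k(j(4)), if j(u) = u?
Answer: 1/1564 ≈ 0.00063939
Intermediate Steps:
k(x) = (30 + x)*(42 + x) (k(x) = (x + 30)*(x + 42) = (30 + x)*(42 + x))
1/k(j(4)) = 1/(1260 + 4**2 + 72*4) = 1/(1260 + 16 + 288) = 1/1564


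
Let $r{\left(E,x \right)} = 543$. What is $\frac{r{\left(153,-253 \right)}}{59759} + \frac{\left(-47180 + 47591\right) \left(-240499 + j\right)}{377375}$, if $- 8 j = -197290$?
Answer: $- \frac{21203900221599}{90206210500} \approx -235.06$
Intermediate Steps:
$j = \frac{98645}{4}$ ($j = \left(- \frac{1}{8}\right) \left(-197290\right) = \frac{98645}{4} \approx 24661.0$)
$\frac{r{\left(153,-253 \right)}}{59759} + \frac{\left(-47180 + 47591\right) \left(-240499 + j\right)}{377375} = \frac{543}{59759} + \frac{\left(-47180 + 47591\right) \left(-240499 + \frac{98645}{4}\right)}{377375} = 543 \cdot \frac{1}{59759} + 411 \left(- \frac{863351}{4}\right) \frac{1}{377375} = \frac{543}{59759} - \frac{354837261}{1509500} = - \frac{21203900221599}{90206210500}$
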